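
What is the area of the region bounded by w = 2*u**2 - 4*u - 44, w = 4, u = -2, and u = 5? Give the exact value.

On [-2, 5], (2*u**2 - 4*u - 44) - (4) = 2*u**2 - 4*u - 48 is ≤ 0 throughout, so the area is a single integral of |2*u**2 - 4*u - 48|.
∫[-2,5] (2*u**2 - 4*u - 48) du = -868/3; the area of that piece is 868/3.

868/3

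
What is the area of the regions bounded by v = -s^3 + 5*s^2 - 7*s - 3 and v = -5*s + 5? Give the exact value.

253/12

Set the curves equal: -s^3 + 5*s^2 - 7*s - 3 = -5*s + 5, so -s^3 + 5*s^2 - 2*s - 8 = 0, which factors as -(s - 4)*(s - 2)*(s + 1) = 0. The curves meet at s = -1, 2, 4.
On [-1, 2], v = -5*s + 5 is on top; that piece has area ∫[-1,2] (-(-s^3 + 5*s^2 - 2*s - 8)) ds = 63/4.
On [2, 4], v = -s^3 + 5*s^2 - 7*s - 3 is on top; that piece has area ∫[2,4] (-s^3 + 5*s^2 - 2*s - 8) ds = 16/3.
Total enclosed area = 63/4 + 16/3 = 253/12.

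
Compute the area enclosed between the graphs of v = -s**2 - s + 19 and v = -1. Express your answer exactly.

243/2

Set the curves equal: -s**2 - s + 19 = -1, so -s**2 - s + 20 = 0, which factors as -(s - 4)*(s + 5) = 0. The curves meet at s = -5, 4.
On [-5, 4], v = -s**2 - s + 19 is on top; that piece has area ∫[-5,4] (-s**2 - s + 20) ds = 243/2.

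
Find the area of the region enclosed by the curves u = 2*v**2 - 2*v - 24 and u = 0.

Both boundary curves give u as a function of v, so integrate with respect to v. Setting them equal: 2*v**2 - 2*v - 24 = 0, i.e. 2*(v - 4)*(v + 3) = 0, so they meet at v = -3, 4.
For v in [-3, 4], u = 2*v**2 - 2*v - 24 is on the left; area = ∫[-3,4] (-(2*v**2 - 2*v - 24)) dv = 343/3.

343/3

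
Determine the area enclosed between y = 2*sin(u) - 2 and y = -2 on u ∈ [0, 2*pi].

8

The difference (2*sin(u) - 2) - (-2) = 2*sin(u) changes sign at u = pi inside [0, 2*pi], so split the integral there.
∫[0,pi] (2*sin(u)) du = 4.
∫[pi,2*pi] (2*sin(u)) du = -4; the area of that piece is 4.
Total area = 4 + 4 = 8.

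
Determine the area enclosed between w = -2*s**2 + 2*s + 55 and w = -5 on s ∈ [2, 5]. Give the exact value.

On [2, 5], (-2*s**2 + 2*s + 55) - (-5) = -2*s**2 + 2*s + 60 is ≥ 0 throughout, so the area is a single integral of |-2*s**2 + 2*s + 60|.
∫[2,5] (-2*s**2 + 2*s + 60) ds = 123.

123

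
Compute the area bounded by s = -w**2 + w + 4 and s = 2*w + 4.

Both boundary curves give s as a function of w, so integrate with respect to w. Setting them equal: -w**2 - w = 0, i.e. -w*(w + 1) = 0, so they meet at w = -1, 0.
For w in [-1, 0], s = -w**2 + w + 4 is on the right; area = ∫[-1,0] (-w**2 - w) dw = 1/6.

1/6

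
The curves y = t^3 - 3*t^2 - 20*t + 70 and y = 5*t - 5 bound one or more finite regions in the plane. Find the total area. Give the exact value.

Set the curves equal: t^3 - 3*t^2 - 20*t + 70 = 5*t - 5, so t^3 - 3*t^2 - 25*t + 75 = 0, which factors as (t - 5)*(t - 3)*(t + 5) = 0. The curves meet at t = -5, 3, 5.
On [-5, 3], y = t^3 - 3*t^2 - 20*t + 70 is on top; that piece has area ∫[-5,3] (t^3 - 3*t^2 - 25*t + 75) dt = 512.
On [3, 5], y = 5*t - 5 is on top; that piece has area ∫[3,5] (-(t^3 - 3*t^2 - 25*t + 75)) dt = 12.
Total enclosed area = 512 + 12 = 524.

524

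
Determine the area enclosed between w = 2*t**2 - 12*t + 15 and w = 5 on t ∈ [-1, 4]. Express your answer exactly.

The difference (2*t**2 - 12*t + 15) - (5) = 2*t**2 - 12*t + 10 changes sign at t = 1 inside [-1, 4], so split the integral there.
∫[-1,1] (2*t**2 - 12*t + 10) dt = 64/3.
∫[1,4] (2*t**2 - 12*t + 10) dt = -18; the area of that piece is 18.
Total area = 64/3 + 18 = 118/3.

118/3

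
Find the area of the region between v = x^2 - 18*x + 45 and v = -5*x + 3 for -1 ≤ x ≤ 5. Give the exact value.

On [-1, 5], (x^2 - 18*x + 45) - (-5*x + 3) = x^2 - 13*x + 42 is ≥ 0 throughout, so the area is a single integral of |x^2 - 13*x + 42|.
∫[-1,5] (x^2 - 13*x + 42) dx = 138.

138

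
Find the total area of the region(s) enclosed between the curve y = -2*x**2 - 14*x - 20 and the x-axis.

The curve meets the x-axis where -2*x**2 - 14*x - 20 = 0, i.e. -2*(x + 2)*(x + 5) = 0, at x = -5, -2.
On [-5, -2] the curve lies above the axis; ∫[-5,-2] (-2*x**2 - 14*x - 20) dx = 9, giving area 9.

9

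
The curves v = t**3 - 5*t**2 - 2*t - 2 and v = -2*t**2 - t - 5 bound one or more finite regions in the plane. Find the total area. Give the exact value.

Set the curves equal: t**3 - 5*t**2 - 2*t - 2 = -2*t**2 - t - 5, so t**3 - 3*t**2 - t + 3 = 0, which factors as (t - 3)*(t - 1)*(t + 1) = 0. The curves meet at t = -1, 1, 3.
On [-1, 1], v = t**3 - 5*t**2 - 2*t - 2 is on top; that piece has area ∫[-1,1] (t**3 - 3*t**2 - t + 3) dt = 4.
On [1, 3], v = -2*t**2 - t - 5 is on top; that piece has area ∫[1,3] (-(t**3 - 3*t**2 - t + 3)) dt = 4.
Total enclosed area = 4 + 4 = 8.

8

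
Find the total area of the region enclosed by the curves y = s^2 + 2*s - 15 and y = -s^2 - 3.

125/3

Set the curves equal: s^2 + 2*s - 15 = -s^2 - 3, so 2*s^2 + 2*s - 12 = 0, which factors as 2*(s - 2)*(s + 3) = 0. The curves meet at s = -3, 2.
On [-3, 2], y = -s^2 - 3 is on top; that piece has area ∫[-3,2] (-(2*s^2 + 2*s - 12)) ds = 125/3.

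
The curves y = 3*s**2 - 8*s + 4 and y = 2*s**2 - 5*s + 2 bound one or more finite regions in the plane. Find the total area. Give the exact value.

1/6

Set the curves equal: 3*s**2 - 8*s + 4 = 2*s**2 - 5*s + 2, so s**2 - 3*s + 2 = 0, which factors as (s - 2)*(s - 1) = 0. The curves meet at s = 1, 2.
On [1, 2], y = 2*s**2 - 5*s + 2 is on top; that piece has area ∫[1,2] (-(s**2 - 3*s + 2)) ds = 1/6.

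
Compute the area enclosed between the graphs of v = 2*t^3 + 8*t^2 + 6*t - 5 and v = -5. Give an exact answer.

37/6

Set the curves equal: 2*t^3 + 8*t^2 + 6*t - 5 = -5, so 2*t^3 + 8*t^2 + 6*t = 0, which factors as 2*t*(t + 1)*(t + 3) = 0. The curves meet at t = -3, -1, 0.
On [-3, -1], v = 2*t^3 + 8*t^2 + 6*t - 5 is on top; that piece has area ∫[-3,-1] (2*t^3 + 8*t^2 + 6*t) dt = 16/3.
On [-1, 0], v = -5 is on top; that piece has area ∫[-1,0] (-(2*t^3 + 8*t^2 + 6*t)) dt = 5/6.
Total enclosed area = 16/3 + 5/6 = 37/6.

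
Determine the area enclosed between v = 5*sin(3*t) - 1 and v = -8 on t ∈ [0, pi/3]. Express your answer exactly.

10/3 + 7*pi/3

On [0, pi/3], (5*sin(3*t) - 1) - (-8) = 5*sin(3*t) + 7 is ≥ 0 throughout, so the area is a single integral of |5*sin(3*t) + 7|.
∫[0,pi/3] (5*sin(3*t) + 7) dt = 10/3 + 7*pi/3.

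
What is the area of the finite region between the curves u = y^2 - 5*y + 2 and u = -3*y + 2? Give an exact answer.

Both boundary curves give u as a function of y, so integrate with respect to y. Setting them equal: y^2 - 2*y = 0, i.e. y*(y - 2) = 0, so they meet at y = 0, 2.
For y in [0, 2], u = y^2 - 5*y + 2 is on the left; area = ∫[0,2] (-(y^2 - 2*y)) dy = 4/3.

4/3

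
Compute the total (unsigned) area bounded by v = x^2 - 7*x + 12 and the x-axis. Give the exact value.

1/6

The curve meets the x-axis where x^2 - 7*x + 12 = 0, i.e. (x - 4)*(x - 3) = 0, at x = 3, 4.
On [3, 4] the curve lies below the axis; ∫[3,4] (x^2 - 7*x + 12) dx = -1/6, giving area 1/6.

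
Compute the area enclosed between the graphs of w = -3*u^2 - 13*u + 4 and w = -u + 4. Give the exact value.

32

Set the curves equal: -3*u^2 - 13*u + 4 = -u + 4, so -3*u^2 - 12*u = 0, which factors as -3*u*(u + 4) = 0. The curves meet at u = -4, 0.
On [-4, 0], w = -3*u^2 - 13*u + 4 is on top; that piece has area ∫[-4,0] (-3*u^2 - 12*u) du = 32.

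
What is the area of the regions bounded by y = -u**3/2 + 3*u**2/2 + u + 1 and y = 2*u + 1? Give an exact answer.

Set the curves equal: -u**3/2 + 3*u**2/2 + u + 1 = 2*u + 1, so -u**3/2 + 3*u**2/2 - u = 0, which factors as -u*(u - 2)*(u - 1)/2 = 0. The curves meet at u = 0, 1, 2.
On [0, 1], y = 2*u + 1 is on top; that piece has area ∫[0,1] (-(-u**3/2 + 3*u**2/2 - u)) du = 1/8.
On [1, 2], y = -u**3/2 + 3*u**2/2 + u + 1 is on top; that piece has area ∫[1,2] (-u**3/2 + 3*u**2/2 - u) du = 1/8.
Total enclosed area = 1/8 + 1/8 = 1/4.

1/4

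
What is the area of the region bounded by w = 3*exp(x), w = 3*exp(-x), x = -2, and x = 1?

The difference (3*exp(x)) - (3*exp(-x)) = 3*exp(x) - 3*exp(-x) changes sign at x = 0 inside [-2, 1], so split the integral there.
∫[-2,0] (3*exp(x) - 3*exp(-x)) dx = -3*exp(2) - 3*exp(-2) + 6; the area of that piece is -6 + 3*exp(-2) + 3*exp(2).
∫[0,1] (3*exp(x) - 3*exp(-x)) dx = -6 + 3*exp(-1) + 3*exp(1).
Total area = (-6 + 3*exp(-2) + 3*exp(2)) + (-6 + 3*exp(-1) + 3*exp(1)) = -12 + 3*exp(-2) + 3*exp(-1) + 3*exp(1) + 3*exp(2).

-12 + 3*exp(-2) + 3*exp(-1) + 3*exp(1) + 3*exp(2)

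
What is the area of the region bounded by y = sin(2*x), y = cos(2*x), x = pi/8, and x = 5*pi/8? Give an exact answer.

On [pi/8, 5*pi/8], (sin(2*x)) - (cos(2*x)) = sin(2*x) - cos(2*x) is ≥ 0 throughout, so the area is a single integral of |sin(2*x) - cos(2*x)|.
∫[pi/8,5*pi/8] (sin(2*x) - cos(2*x)) dx = sqrt(2).

sqrt(2)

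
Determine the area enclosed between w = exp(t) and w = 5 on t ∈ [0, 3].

-24 + 10*log(5) + exp(3)

The difference (exp(t)) - (5) = exp(t) - 5 changes sign at t = log(5) inside [0, 3], so split the integral there.
∫[0,log(5)] (exp(t) - 5) dt = 4 - log(3125); the area of that piece is -4 + log(3125).
∫[log(5),3] (exp(t) - 5) dt = -20 + 5*log(5) + exp(3).
Total area = (-4 + log(3125)) + (-20 + 5*log(5) + exp(3)) = -24 + 10*log(5) + exp(3).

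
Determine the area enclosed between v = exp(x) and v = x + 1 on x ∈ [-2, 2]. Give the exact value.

-4 - exp(-2) + exp(2)

On [-2, 2], (exp(x)) - (x + 1) = -x + exp(x) - 1 is ≥ 0 throughout, so the area is a single integral of |-x + exp(x) - 1|.
∫[-2,2] (-x + exp(x) - 1) dx = -4 - exp(-2) + exp(2).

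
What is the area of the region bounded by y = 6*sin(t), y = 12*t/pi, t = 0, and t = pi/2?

On [0, pi/2], (6*sin(t)) - (12*t/pi) = -12*t/pi + 6*sin(t) is ≥ 0 throughout, so the area is a single integral of |-12*t/pi + 6*sin(t)|.
∫[0,pi/2] (-12*t/pi + 6*sin(t)) dt = 6 - 3*pi/2.

6 - 3*pi/2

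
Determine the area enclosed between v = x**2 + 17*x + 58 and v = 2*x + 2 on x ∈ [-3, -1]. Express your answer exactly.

182/3

On [-3, -1], (x**2 + 17*x + 58) - (2*x + 2) = x**2 + 15*x + 56 is ≥ 0 throughout, so the area is a single integral of |x**2 + 15*x + 56|.
∫[-3,-1] (x**2 + 15*x + 56) dx = 182/3.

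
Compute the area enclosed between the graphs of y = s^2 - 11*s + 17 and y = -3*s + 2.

4/3

Set the curves equal: s^2 - 11*s + 17 = -3*s + 2, so s^2 - 8*s + 15 = 0, which factors as (s - 5)*(s - 3) = 0. The curves meet at s = 3, 5.
On [3, 5], y = -3*s + 2 is on top; that piece has area ∫[3,5] (-(s^2 - 8*s + 15)) ds = 4/3.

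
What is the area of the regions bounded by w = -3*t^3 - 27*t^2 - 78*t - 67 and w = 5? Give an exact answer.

Set the curves equal: -3*t^3 - 27*t^2 - 78*t - 67 = 5, so -3*t^3 - 27*t^2 - 78*t - 72 = 0, which factors as -3*(t + 2)*(t + 3)*(t + 4) = 0. The curves meet at t = -4, -3, -2.
On [-4, -3], w = 5 is on top; that piece has area ∫[-4,-3] (-(-3*t^3 - 27*t^2 - 78*t - 72)) dt = 3/4.
On [-3, -2], w = -3*t^3 - 27*t^2 - 78*t - 67 is on top; that piece has area ∫[-3,-2] (-3*t^3 - 27*t^2 - 78*t - 72) dt = 3/4.
Total enclosed area = 3/4 + 3/4 = 3/2.

3/2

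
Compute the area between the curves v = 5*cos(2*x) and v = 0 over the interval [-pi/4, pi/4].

On [-pi/4, pi/4], (5*cos(2*x)) - (0) = 5*cos(2*x) is ≥ 0 throughout, so the area is a single integral of |5*cos(2*x)|.
∫[-pi/4,pi/4] (5*cos(2*x)) dx = 5.

5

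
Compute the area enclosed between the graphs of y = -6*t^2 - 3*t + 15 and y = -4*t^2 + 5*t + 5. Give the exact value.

Set the curves equal: -6*t^2 - 3*t + 15 = -4*t^2 + 5*t + 5, so -2*t^2 - 8*t + 10 = 0, which factors as -2*(t - 1)*(t + 5) = 0. The curves meet at t = -5, 1.
On [-5, 1], y = -6*t^2 - 3*t + 15 is on top; that piece has area ∫[-5,1] (-2*t^2 - 8*t + 10) dt = 72.

72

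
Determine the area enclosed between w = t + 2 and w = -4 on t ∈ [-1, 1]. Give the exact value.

On [-1, 1], (t + 2) - (-4) = t + 6 is ≥ 0 throughout, so the area is a single integral of |t + 6|.
∫[-1,1] (t + 6) dt = 12.

12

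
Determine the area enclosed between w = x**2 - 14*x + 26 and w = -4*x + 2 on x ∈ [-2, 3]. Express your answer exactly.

320/3

On [-2, 3], (x**2 - 14*x + 26) - (-4*x + 2) = x**2 - 10*x + 24 is ≥ 0 throughout, so the area is a single integral of |x**2 - 10*x + 24|.
∫[-2,3] (x**2 - 10*x + 24) dx = 320/3.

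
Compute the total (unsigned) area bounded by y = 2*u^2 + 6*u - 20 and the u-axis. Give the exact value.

The curve meets the u-axis where 2*u^2 + 6*u - 20 = 0, i.e. 2*(u - 2)*(u + 5) = 0, at u = -5, 2.
On [-5, 2] the curve lies below the axis; ∫[-5,2] (2*u^2 + 6*u - 20) du = -343/3, giving area 343/3.

343/3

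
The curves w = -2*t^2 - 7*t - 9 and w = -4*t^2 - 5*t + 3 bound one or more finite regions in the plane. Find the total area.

Set the curves equal: -2*t^2 - 7*t - 9 = -4*t^2 - 5*t + 3, so 2*t^2 - 2*t - 12 = 0, which factors as 2*(t - 3)*(t + 2) = 0. The curves meet at t = -2, 3.
On [-2, 3], w = -4*t^2 - 5*t + 3 is on top; that piece has area ∫[-2,3] (-(2*t^2 - 2*t - 12)) dt = 125/3.

125/3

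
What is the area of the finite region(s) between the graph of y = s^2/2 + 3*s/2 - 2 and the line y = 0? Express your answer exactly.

The curve meets the s-axis where s^2/2 + 3*s/2 - 2 = 0, i.e. (s - 1)*(s + 4)/2 = 0, at s = -4, 1.
On [-4, 1] the curve lies below the axis; ∫[-4,1] (s^2/2 + 3*s/2 - 2) ds = -125/12, giving area 125/12.

125/12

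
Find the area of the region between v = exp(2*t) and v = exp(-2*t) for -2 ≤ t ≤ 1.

The difference (exp(2*t)) - (exp(-2*t)) = exp(2*t) - exp(-2*t) changes sign at t = 0 inside [-2, 1], so split the integral there.
∫[-2,0] (exp(2*t) - exp(-2*t)) dt = -exp(4)/2 - exp(-4)/2 + 1; the area of that piece is -1 + exp(-4)/2 + exp(4)/2.
∫[0,1] (exp(2*t) - exp(-2*t)) dt = -1 + exp(-2)/2 + exp(2)/2.
Total area = (-1 + exp(-4)/2 + exp(4)/2) + (-1 + exp(-2)/2 + exp(2)/2) = -2 + exp(-4)/2 + exp(-2)/2 + exp(2)/2 + exp(4)/2.

-2 + exp(-4)/2 + exp(-2)/2 + exp(2)/2 + exp(4)/2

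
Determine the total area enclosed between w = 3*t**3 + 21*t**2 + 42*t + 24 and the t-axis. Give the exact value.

37/4

The curve meets the t-axis where 3*t**3 + 21*t**2 + 42*t + 24 = 0, i.e. 3*(t + 1)*(t + 2)*(t + 4) = 0, at t = -4, -2, -1.
On [-4, -2] the curve lies above the axis; ∫[-4,-2] (3*t**3 + 21*t**2 + 42*t + 24) dt = 8, giving area 8.
On [-2, -1] the curve lies below the axis; ∫[-2,-1] (3*t**3 + 21*t**2 + 42*t + 24) dt = -5/4, giving area 5/4.
Total area = 8 + 5/4 = 37/4.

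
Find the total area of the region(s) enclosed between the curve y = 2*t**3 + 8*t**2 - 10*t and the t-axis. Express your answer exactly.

443/3

The curve meets the t-axis where 2*t**3 + 8*t**2 - 10*t = 0, i.e. 2*t*(t - 1)*(t + 5) = 0, at t = -5, 0, 1.
On [-5, 0] the curve lies above the axis; ∫[-5,0] (2*t**3 + 8*t**2 - 10*t) dt = 875/6, giving area 875/6.
On [0, 1] the curve lies below the axis; ∫[0,1] (2*t**3 + 8*t**2 - 10*t) dt = -11/6, giving area 11/6.
Total area = 875/6 + 11/6 = 443/3.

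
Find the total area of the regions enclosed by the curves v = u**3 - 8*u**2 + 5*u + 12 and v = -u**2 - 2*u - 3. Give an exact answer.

148/3

Set the curves equal: u**3 - 8*u**2 + 5*u + 12 = -u**2 - 2*u - 3, so u**3 - 7*u**2 + 7*u + 15 = 0, which factors as (u - 5)*(u - 3)*(u + 1) = 0. The curves meet at u = -1, 3, 5.
On [-1, 3], v = u**3 - 8*u**2 + 5*u + 12 is on top; that piece has area ∫[-1,3] (u**3 - 7*u**2 + 7*u + 15) du = 128/3.
On [3, 5], v = -u**2 - 2*u - 3 is on top; that piece has area ∫[3,5] (-(u**3 - 7*u**2 + 7*u + 15)) du = 20/3.
Total enclosed area = 128/3 + 20/3 = 148/3.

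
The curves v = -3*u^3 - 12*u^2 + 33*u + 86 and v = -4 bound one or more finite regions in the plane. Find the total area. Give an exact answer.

Set the curves equal: -3*u^3 - 12*u^2 + 33*u + 86 = -4, so -3*u^3 - 12*u^2 + 33*u + 90 = 0, which factors as -3*(u - 3)*(u + 2)*(u + 5) = 0. The curves meet at u = -5, -2, 3.
On [-5, -2], v = -4 is on top; that piece has area ∫[-5,-2] (-(-3*u^3 - 12*u^2 + 33*u + 90)) du = 351/4.
On [-2, 3], v = -3*u^3 - 12*u^2 + 33*u + 86 is on top; that piece has area ∫[-2,3] (-3*u^3 - 12*u^2 + 33*u + 90) du = 1375/4.
Total enclosed area = 351/4 + 1375/4 = 863/2.

863/2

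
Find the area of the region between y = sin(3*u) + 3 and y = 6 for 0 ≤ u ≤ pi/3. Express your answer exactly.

On [0, pi/3], (sin(3*u) + 3) - (6) = sin(3*u) - 3 is ≤ 0 throughout, so the area is a single integral of |sin(3*u) - 3|.
∫[0,pi/3] (sin(3*u) - 3) du = 2/3 - pi; the area of that piece is -2/3 + pi.

-2/3 + pi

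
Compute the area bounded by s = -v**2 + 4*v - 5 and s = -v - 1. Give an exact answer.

9/2

Both boundary curves give s as a function of v, so integrate with respect to v. Setting them equal: -v**2 + 5*v - 4 = 0, i.e. -(v - 4)*(v - 1) = 0, so they meet at v = 1, 4.
For v in [1, 4], s = -v**2 + 4*v - 5 is on the right; area = ∫[1,4] (-v**2 + 5*v - 4) dv = 9/2.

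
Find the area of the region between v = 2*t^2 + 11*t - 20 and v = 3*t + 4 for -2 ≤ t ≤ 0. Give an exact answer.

On [-2, 0], (2*t^2 + 11*t - 20) - (3*t + 4) = 2*t^2 + 8*t - 24 is ≤ 0 throughout, so the area is a single integral of |2*t^2 + 8*t - 24|.
∫[-2,0] (2*t^2 + 8*t - 24) dt = -176/3; the area of that piece is 176/3.

176/3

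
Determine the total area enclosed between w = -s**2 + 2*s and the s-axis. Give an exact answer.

The curve meets the s-axis where -s**2 + 2*s = 0, i.e. -s*(s - 2) = 0, at s = 0, 2.
On [0, 2] the curve lies above the axis; ∫[0,2] (-s**2 + 2*s) ds = 4/3, giving area 4/3.

4/3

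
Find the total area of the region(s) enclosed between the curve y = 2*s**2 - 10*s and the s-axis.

125/3

The curve meets the s-axis where 2*s**2 - 10*s = 0, i.e. 2*s*(s - 5) = 0, at s = 0, 5.
On [0, 5] the curve lies below the axis; ∫[0,5] (2*s**2 - 10*s) ds = -125/3, giving area 125/3.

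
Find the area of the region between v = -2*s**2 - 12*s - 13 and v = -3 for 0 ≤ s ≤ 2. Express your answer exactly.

On [0, 2], (-2*s**2 - 12*s - 13) - (-3) = -2*s**2 - 12*s - 10 is ≤ 0 throughout, so the area is a single integral of |-2*s**2 - 12*s - 10|.
∫[0,2] (-2*s**2 - 12*s - 10) ds = -148/3; the area of that piece is 148/3.

148/3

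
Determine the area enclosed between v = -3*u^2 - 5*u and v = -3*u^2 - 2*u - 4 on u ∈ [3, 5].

16

On [3, 5], (-3*u^2 - 5*u) - (-3*u^2 - 2*u - 4) = -3*u + 4 is ≤ 0 throughout, so the area is a single integral of |-3*u + 4|.
∫[3,5] (-3*u + 4) du = -16; the area of that piece is 16.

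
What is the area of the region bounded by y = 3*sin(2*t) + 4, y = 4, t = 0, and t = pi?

6

The difference (3*sin(2*t) + 4) - (4) = 3*sin(2*t) changes sign at t = pi/2 inside [0, pi], so split the integral there.
∫[0,pi/2] (3*sin(2*t)) dt = 3.
∫[pi/2,pi] (3*sin(2*t)) dt = -3; the area of that piece is 3.
Total area = 3 + 3 = 6.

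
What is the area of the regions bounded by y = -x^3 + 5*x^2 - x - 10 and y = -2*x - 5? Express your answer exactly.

148/3

Set the curves equal: -x^3 + 5*x^2 - x - 10 = -2*x - 5, so -x^3 + 5*x^2 + x - 5 = 0, which factors as -(x - 5)*(x - 1)*(x + 1) = 0. The curves meet at x = -1, 1, 5.
On [-1, 1], y = -2*x - 5 is on top; that piece has area ∫[-1,1] (-(-x^3 + 5*x^2 + x - 5)) dx = 20/3.
On [1, 5], y = -x^3 + 5*x^2 - x - 10 is on top; that piece has area ∫[1,5] (-x^3 + 5*x^2 + x - 5) dx = 128/3.
Total enclosed area = 20/3 + 128/3 = 148/3.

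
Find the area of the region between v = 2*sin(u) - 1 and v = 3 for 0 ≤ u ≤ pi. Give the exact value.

On [0, pi], (2*sin(u) - 1) - (3) = 2*sin(u) - 4 is ≤ 0 throughout, so the area is a single integral of |2*sin(u) - 4|.
∫[0,pi] (2*sin(u) - 4) du = 4 - 4*pi; the area of that piece is -4 + 4*pi.

-4 + 4*pi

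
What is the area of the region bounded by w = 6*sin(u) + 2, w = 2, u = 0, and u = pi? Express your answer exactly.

On [0, pi], (6*sin(u) + 2) - (2) = 6*sin(u) is ≥ 0 throughout, so the area is a single integral of |6*sin(u)|.
∫[0,pi] (6*sin(u)) du = 12.

12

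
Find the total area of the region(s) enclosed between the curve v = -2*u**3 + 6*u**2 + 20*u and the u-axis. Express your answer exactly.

407/2

The curve meets the u-axis where -2*u**3 + 6*u**2 + 20*u = 0, i.e. -2*u*(u - 5)*(u + 2) = 0, at u = -2, 0, 5.
On [-2, 0] the curve lies below the axis; ∫[-2,0] (-2*u**3 + 6*u**2 + 20*u) du = -16, giving area 16.
On [0, 5] the curve lies above the axis; ∫[0,5] (-2*u**3 + 6*u**2 + 20*u) du = 375/2, giving area 375/2.
Total area = 16 + 375/2 = 407/2.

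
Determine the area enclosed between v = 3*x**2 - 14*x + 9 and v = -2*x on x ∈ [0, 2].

6

The difference (3*x**2 - 14*x + 9) - (-2*x) = 3*x**2 - 12*x + 9 changes sign at x = 1 inside [0, 2], so split the integral there.
∫[0,1] (3*x**2 - 12*x + 9) dx = 4.
∫[1,2] (3*x**2 - 12*x + 9) dx = -2; the area of that piece is 2.
Total area = 4 + 2 = 6.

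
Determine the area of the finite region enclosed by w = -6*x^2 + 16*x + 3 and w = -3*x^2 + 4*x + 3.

Set the curves equal: -6*x^2 + 16*x + 3 = -3*x^2 + 4*x + 3, so -3*x^2 + 12*x = 0, which factors as -3*x*(x - 4) = 0. The curves meet at x = 0, 4.
On [0, 4], w = -6*x^2 + 16*x + 3 is on top; that piece has area ∫[0,4] (-3*x^2 + 12*x) dx = 32.

32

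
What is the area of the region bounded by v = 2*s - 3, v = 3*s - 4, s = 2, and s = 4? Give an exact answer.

On [2, 4], (2*s - 3) - (3*s - 4) = -s + 1 is ≤ 0 throughout, so the area is a single integral of |-s + 1|.
∫[2,4] (-s + 1) ds = -4; the area of that piece is 4.

4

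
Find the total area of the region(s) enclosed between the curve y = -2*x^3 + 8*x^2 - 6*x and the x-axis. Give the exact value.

The curve meets the x-axis where -2*x^3 + 8*x^2 - 6*x = 0, i.e. -2*x*(x - 3)*(x - 1) = 0, at x = 0, 1, 3.
On [0, 1] the curve lies below the axis; ∫[0,1] (-2*x^3 + 8*x^2 - 6*x) dx = -5/6, giving area 5/6.
On [1, 3] the curve lies above the axis; ∫[1,3] (-2*x^3 + 8*x^2 - 6*x) dx = 16/3, giving area 16/3.
Total area = 5/6 + 16/3 = 37/6.

37/6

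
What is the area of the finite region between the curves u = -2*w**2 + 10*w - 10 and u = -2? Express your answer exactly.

Both boundary curves give u as a function of w, so integrate with respect to w. Setting them equal: -2*w**2 + 10*w - 8 = 0, i.e. -2*(w - 4)*(w - 1) = 0, so they meet at w = 1, 4.
For w in [1, 4], u = -2*w**2 + 10*w - 10 is on the right; area = ∫[1,4] (-2*w**2 + 10*w - 8) dw = 9.

9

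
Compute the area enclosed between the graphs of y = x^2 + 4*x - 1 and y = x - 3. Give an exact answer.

1/6

Set the curves equal: x^2 + 4*x - 1 = x - 3, so x^2 + 3*x + 2 = 0, which factors as (x + 1)*(x + 2) = 0. The curves meet at x = -2, -1.
On [-2, -1], y = x - 3 is on top; that piece has area ∫[-2,-1] (-(x^2 + 3*x + 2)) dx = 1/6.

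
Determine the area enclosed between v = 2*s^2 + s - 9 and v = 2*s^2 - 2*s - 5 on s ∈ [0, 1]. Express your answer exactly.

5/2

On [0, 1], (2*s^2 + s - 9) - (2*s^2 - 2*s - 5) = 3*s - 4 is ≤ 0 throughout, so the area is a single integral of |3*s - 4|.
∫[0,1] (3*s - 4) ds = -5/2; the area of that piece is 5/2.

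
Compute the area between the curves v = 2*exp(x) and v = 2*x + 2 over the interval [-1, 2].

-9 - 2*exp(-1) + 2*exp(2)

On [-1, 2], (2*exp(x)) - (2*x + 2) = -2*x + 2*exp(x) - 2 is ≥ 0 throughout, so the area is a single integral of |-2*x + 2*exp(x) - 2|.
∫[-1,2] (-2*x + 2*exp(x) - 2) dx = -9 - 2*exp(-1) + 2*exp(2).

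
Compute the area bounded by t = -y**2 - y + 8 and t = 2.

125/6

Both boundary curves give t as a function of y, so integrate with respect to y. Setting them equal: -y**2 - y + 6 = 0, i.e. -(y - 2)*(y + 3) = 0, so they meet at y = -3, 2.
For y in [-3, 2], t = -y**2 - y + 8 is on the right; area = ∫[-3,2] (-y**2 - y + 6) dy = 125/6.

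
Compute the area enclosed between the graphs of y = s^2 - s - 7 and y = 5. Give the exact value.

343/6

Set the curves equal: s^2 - s - 7 = 5, so s^2 - s - 12 = 0, which factors as (s - 4)*(s + 3) = 0. The curves meet at s = -3, 4.
On [-3, 4], y = 5 is on top; that piece has area ∫[-3,4] (-(s^2 - s - 12)) ds = 343/6.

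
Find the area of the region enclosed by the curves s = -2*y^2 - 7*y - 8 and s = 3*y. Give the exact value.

Both boundary curves give s as a function of y, so integrate with respect to y. Setting them equal: -2*y^2 - 10*y - 8 = 0, i.e. -2*(y + 1)*(y + 4) = 0, so they meet at y = -4, -1.
For y in [-4, -1], s = -2*y^2 - 7*y - 8 is on the right; area = ∫[-4,-1] (-2*y^2 - 10*y - 8) dy = 9.

9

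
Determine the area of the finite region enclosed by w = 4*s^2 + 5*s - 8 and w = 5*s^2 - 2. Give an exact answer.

1/6

Set the curves equal: 4*s^2 + 5*s - 8 = 5*s^2 - 2, so -s^2 + 5*s - 6 = 0, which factors as -(s - 3)*(s - 2) = 0. The curves meet at s = 2, 3.
On [2, 3], w = 4*s^2 + 5*s - 8 is on top; that piece has area ∫[2,3] (-s^2 + 5*s - 6) ds = 1/6.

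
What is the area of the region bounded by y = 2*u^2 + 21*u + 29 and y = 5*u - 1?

Set the curves equal: 2*u^2 + 21*u + 29 = 5*u - 1, so 2*u^2 + 16*u + 30 = 0, which factors as 2*(u + 3)*(u + 5) = 0. The curves meet at u = -5, -3.
On [-5, -3], y = 5*u - 1 is on top; that piece has area ∫[-5,-3] (-(2*u^2 + 16*u + 30)) du = 8/3.

8/3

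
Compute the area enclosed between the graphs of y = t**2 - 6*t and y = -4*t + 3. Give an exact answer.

32/3

Set the curves equal: t**2 - 6*t = -4*t + 3, so t**2 - 2*t - 3 = 0, which factors as (t - 3)*(t + 1) = 0. The curves meet at t = -1, 3.
On [-1, 3], y = -4*t + 3 is on top; that piece has area ∫[-1,3] (-(t**2 - 2*t - 3)) dt = 32/3.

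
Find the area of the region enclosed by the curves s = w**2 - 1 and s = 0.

4/3

Both boundary curves give s as a function of w, so integrate with respect to w. Setting them equal: w**2 - 1 = 0, i.e. (w - 1)*(w + 1) = 0, so they meet at w = -1, 1.
For w in [-1, 1], s = w**2 - 1 is on the left; area = ∫[-1,1] (-(w**2 - 1)) dw = 4/3.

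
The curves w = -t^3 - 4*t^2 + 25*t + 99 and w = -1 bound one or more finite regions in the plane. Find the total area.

4019/6

Set the curves equal: -t^3 - 4*t^2 + 25*t + 99 = -1, so -t^3 - 4*t^2 + 25*t + 100 = 0, which factors as -(t - 5)*(t + 4)*(t + 5) = 0. The curves meet at t = -5, -4, 5.
On [-5, -4], w = -1 is on top; that piece has area ∫[-5,-4] (-(-t^3 - 4*t^2 + 25*t + 100)) dt = 19/12.
On [-4, 5], w = -t^3 - 4*t^2 + 25*t + 99 is on top; that piece has area ∫[-4,5] (-t^3 - 4*t^2 + 25*t + 100) dt = 2673/4.
Total enclosed area = 19/12 + 2673/4 = 4019/6.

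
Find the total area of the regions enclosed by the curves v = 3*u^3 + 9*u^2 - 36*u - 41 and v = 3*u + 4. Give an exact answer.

Set the curves equal: 3*u^3 + 9*u^2 - 36*u - 41 = 3*u + 4, so 3*u^3 + 9*u^2 - 39*u - 45 = 0, which factors as 3*(u - 3)*(u + 1)*(u + 5) = 0. The curves meet at u = -5, -1, 3.
On [-5, -1], v = 3*u^3 + 9*u^2 - 36*u - 41 is on top; that piece has area ∫[-5,-1] (3*u^3 + 9*u^2 - 39*u - 45) du = 192.
On [-1, 3], v = 3*u + 4 is on top; that piece has area ∫[-1,3] (-(3*u^3 + 9*u^2 - 39*u - 45)) du = 192.
Total enclosed area = 192 + 192 = 384.

384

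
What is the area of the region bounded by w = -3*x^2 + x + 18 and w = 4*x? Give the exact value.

125/2

Set the curves equal: -3*x^2 + x + 18 = 4*x, so -3*x^2 - 3*x + 18 = 0, which factors as -3*(x - 2)*(x + 3) = 0. The curves meet at x = -3, 2.
On [-3, 2], w = -3*x^2 + x + 18 is on top; that piece has area ∫[-3,2] (-3*x^2 - 3*x + 18) dx = 125/2.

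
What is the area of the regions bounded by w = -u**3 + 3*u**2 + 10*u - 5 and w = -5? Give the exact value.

Set the curves equal: -u**3 + 3*u**2 + 10*u - 5 = -5, so -u**3 + 3*u**2 + 10*u = 0, which factors as -u*(u - 5)*(u + 2) = 0. The curves meet at u = -2, 0, 5.
On [-2, 0], w = -5 is on top; that piece has area ∫[-2,0] (-(-u**3 + 3*u**2 + 10*u)) du = 8.
On [0, 5], w = -u**3 + 3*u**2 + 10*u - 5 is on top; that piece has area ∫[0,5] (-u**3 + 3*u**2 + 10*u) du = 375/4.
Total enclosed area = 8 + 375/4 = 407/4.

407/4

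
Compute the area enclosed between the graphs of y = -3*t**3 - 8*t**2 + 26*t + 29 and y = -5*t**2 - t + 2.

148

Set the curves equal: -3*t**3 - 8*t**2 + 26*t + 29 = -5*t**2 - t + 2, so -3*t**3 - 3*t**2 + 27*t + 27 = 0, which factors as -3*(t - 3)*(t + 1)*(t + 3) = 0. The curves meet at t = -3, -1, 3.
On [-3, -1], y = -5*t**2 - t + 2 is on top; that piece has area ∫[-3,-1] (-(-3*t**3 - 3*t**2 + 27*t + 27)) dt = 20.
On [-1, 3], y = -3*t**3 - 8*t**2 + 26*t + 29 is on top; that piece has area ∫[-1,3] (-3*t**3 - 3*t**2 + 27*t + 27) dt = 128.
Total enclosed area = 20 + 128 = 148.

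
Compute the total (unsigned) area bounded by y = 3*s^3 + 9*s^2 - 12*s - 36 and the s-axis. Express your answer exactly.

The curve meets the s-axis where 3*s^3 + 9*s^2 - 12*s - 36 = 0, i.e. 3*(s - 2)*(s + 2)*(s + 3) = 0, at s = -3, -2, 2.
On [-3, -2] the curve lies above the axis; ∫[-3,-2] (3*s^3 + 9*s^2 - 12*s - 36) ds = 9/4, giving area 9/4.
On [-2, 2] the curve lies below the axis; ∫[-2,2] (3*s^3 + 9*s^2 - 12*s - 36) ds = -96, giving area 96.
Total area = 9/4 + 96 = 393/4.

393/4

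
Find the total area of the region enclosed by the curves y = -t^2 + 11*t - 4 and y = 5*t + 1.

Set the curves equal: -t^2 + 11*t - 4 = 5*t + 1, so -t^2 + 6*t - 5 = 0, which factors as -(t - 5)*(t - 1) = 0. The curves meet at t = 1, 5.
On [1, 5], y = -t^2 + 11*t - 4 is on top; that piece has area ∫[1,5] (-t^2 + 6*t - 5) dt = 32/3.

32/3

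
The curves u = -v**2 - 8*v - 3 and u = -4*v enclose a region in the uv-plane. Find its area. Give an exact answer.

4/3

Both boundary curves give u as a function of v, so integrate with respect to v. Setting them equal: -v**2 - 4*v - 3 = 0, i.e. -(v + 1)*(v + 3) = 0, so they meet at v = -3, -1.
For v in [-3, -1], u = -v**2 - 8*v - 3 is on the right; area = ∫[-3,-1] (-v**2 - 4*v - 3) dv = 4/3.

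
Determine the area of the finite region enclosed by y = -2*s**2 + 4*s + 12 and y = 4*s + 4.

Set the curves equal: -2*s**2 + 4*s + 12 = 4*s + 4, so -2*s**2 + 8 = 0, which factors as -2*(s - 2)*(s + 2) = 0. The curves meet at s = -2, 2.
On [-2, 2], y = -2*s**2 + 4*s + 12 is on top; that piece has area ∫[-2,2] (-2*s**2 + 8) ds = 64/3.

64/3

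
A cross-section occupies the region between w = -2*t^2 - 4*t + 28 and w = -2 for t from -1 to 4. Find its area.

The difference (-2*t^2 - 4*t + 28) - (-2) = -2*t^2 - 4*t + 30 changes sign at t = 3 inside [-1, 4], so split the integral there.
∫[-1,3] (-2*t^2 - 4*t + 30) dt = 256/3.
∫[3,4] (-2*t^2 - 4*t + 30) dt = -26/3; the area of that piece is 26/3.
Total area = 256/3 + 26/3 = 94.

94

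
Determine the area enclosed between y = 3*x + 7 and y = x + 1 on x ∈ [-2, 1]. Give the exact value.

On [-2, 1], (3*x + 7) - (x + 1) = 2*x + 6 is ≥ 0 throughout, so the area is a single integral of |2*x + 6|.
∫[-2,1] (2*x + 6) dx = 15.

15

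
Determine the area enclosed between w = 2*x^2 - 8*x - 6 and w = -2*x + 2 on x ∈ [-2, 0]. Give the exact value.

10

The difference (2*x^2 - 8*x - 6) - (-2*x + 2) = 2*x^2 - 6*x - 8 changes sign at x = -1 inside [-2, 0], so split the integral there.
∫[-2,-1] (2*x^2 - 6*x - 8) dx = 17/3.
∫[-1,0] (2*x^2 - 6*x - 8) dx = -13/3; the area of that piece is 13/3.
Total area = 17/3 + 13/3 = 10.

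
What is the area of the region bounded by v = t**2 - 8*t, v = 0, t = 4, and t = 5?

47/3

On [4, 5], (t**2 - 8*t) - (0) = t**2 - 8*t is ≤ 0 throughout, so the area is a single integral of |t**2 - 8*t|.
∫[4,5] (t**2 - 8*t) dt = -47/3; the area of that piece is 47/3.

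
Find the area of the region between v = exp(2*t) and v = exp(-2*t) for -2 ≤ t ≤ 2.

-2 + exp(-4) + exp(4)

The difference (exp(2*t)) - (exp(-2*t)) = exp(2*t) - exp(-2*t) changes sign at t = 0 inside [-2, 2], so split the integral there.
∫[-2,0] (exp(2*t) - exp(-2*t)) dt = -exp(4)/2 - exp(-4)/2 + 1; the area of that piece is -1 + exp(-4)/2 + exp(4)/2.
∫[0,2] (exp(2*t) - exp(-2*t)) dt = -1 + exp(-4)/2 + exp(4)/2.
Total area = (-1 + exp(-4)/2 + exp(4)/2) + (-1 + exp(-4)/2 + exp(4)/2) = -2 + exp(-4) + exp(4).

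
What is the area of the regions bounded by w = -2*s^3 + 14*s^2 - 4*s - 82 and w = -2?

1741/6

Set the curves equal: -2*s^3 + 14*s^2 - 4*s - 82 = -2, so -2*s^3 + 14*s^2 - 4*s - 80 = 0, which factors as -2*(s - 5)*(s - 4)*(s + 2) = 0. The curves meet at s = -2, 4, 5.
On [-2, 4], w = -2 is on top; that piece has area ∫[-2,4] (-(-2*s^3 + 14*s^2 - 4*s - 80)) ds = 288.
On [4, 5], w = -2*s^3 + 14*s^2 - 4*s - 82 is on top; that piece has area ∫[4,5] (-2*s^3 + 14*s^2 - 4*s - 80) ds = 13/6.
Total enclosed area = 288 + 13/6 = 1741/6.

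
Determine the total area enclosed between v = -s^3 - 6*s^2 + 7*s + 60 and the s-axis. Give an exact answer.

517/2

The curve meets the s-axis where -s^3 - 6*s^2 + 7*s + 60 = 0, i.e. -(s - 3)*(s + 4)*(s + 5) = 0, at s = -5, -4, 3.
On [-5, -4] the curve lies below the axis; ∫[-5,-4] (-s^3 - 6*s^2 + 7*s + 60) ds = -5/4, giving area 5/4.
On [-4, 3] the curve lies above the axis; ∫[-4,3] (-s^3 - 6*s^2 + 7*s + 60) ds = 1029/4, giving area 1029/4.
Total area = 5/4 + 1029/4 = 517/2.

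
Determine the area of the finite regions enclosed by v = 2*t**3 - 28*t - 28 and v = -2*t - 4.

407/2

Set the curves equal: 2*t**3 - 28*t - 28 = -2*t - 4, so 2*t**3 - 26*t - 24 = 0, which factors as 2*(t - 4)*(t + 1)*(t + 3) = 0. The curves meet at t = -3, -1, 4.
On [-3, -1], v = 2*t**3 - 28*t - 28 is on top; that piece has area ∫[-3,-1] (2*t**3 - 26*t - 24) dt = 16.
On [-1, 4], v = -2*t - 4 is on top; that piece has area ∫[-1,4] (-(2*t**3 - 26*t - 24)) dt = 375/2.
Total enclosed area = 16 + 375/2 = 407/2.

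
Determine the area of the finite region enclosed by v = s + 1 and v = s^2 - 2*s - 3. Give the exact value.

Set the curves equal: s + 1 = s^2 - 2*s - 3, so -s^2 + 3*s + 4 = 0, which factors as -(s - 4)*(s + 1) = 0. The curves meet at s = -1, 4.
On [-1, 4], v = s + 1 is on top; that piece has area ∫[-1,4] (-s^2 + 3*s + 4) ds = 125/6.

125/6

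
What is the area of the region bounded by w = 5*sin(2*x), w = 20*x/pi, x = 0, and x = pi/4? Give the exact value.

On [0, pi/4], (5*sin(2*x)) - (20*x/pi) = -20*x/pi + 5*sin(2*x) is ≥ 0 throughout, so the area is a single integral of |-20*x/pi + 5*sin(2*x)|.
∫[0,pi/4] (-20*x/pi + 5*sin(2*x)) dx = 5/2 - 5*pi/8.

5/2 - 5*pi/8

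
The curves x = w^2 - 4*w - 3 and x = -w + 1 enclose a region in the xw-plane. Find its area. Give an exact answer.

Both boundary curves give x as a function of w, so integrate with respect to w. Setting them equal: w^2 - 3*w - 4 = 0, i.e. (w - 4)*(w + 1) = 0, so they meet at w = -1, 4.
For w in [-1, 4], x = w^2 - 4*w - 3 is on the left; area = ∫[-1,4] (-(w^2 - 3*w - 4)) dw = 125/6.

125/6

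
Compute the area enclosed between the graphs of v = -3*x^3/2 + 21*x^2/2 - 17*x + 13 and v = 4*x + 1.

37/8

Set the curves equal: -3*x^3/2 + 21*x^2/2 - 17*x + 13 = 4*x + 1, so -3*x^3/2 + 21*x^2/2 - 21*x + 12 = 0, which factors as -3*(x - 4)*(x - 2)*(x - 1)/2 = 0. The curves meet at x = 1, 2, 4.
On [1, 2], v = 4*x + 1 is on top; that piece has area ∫[1,2] (-(-3*x^3/2 + 21*x^2/2 - 21*x + 12)) dx = 5/8.
On [2, 4], v = -3*x^3/2 + 21*x^2/2 - 17*x + 13 is on top; that piece has area ∫[2,4] (-3*x^3/2 + 21*x^2/2 - 21*x + 12) dx = 4.
Total enclosed area = 5/8 + 4 = 37/8.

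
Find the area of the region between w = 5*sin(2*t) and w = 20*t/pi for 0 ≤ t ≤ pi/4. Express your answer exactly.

5/2 - 5*pi/8

On [0, pi/4], (5*sin(2*t)) - (20*t/pi) = -20*t/pi + 5*sin(2*t) is ≥ 0 throughout, so the area is a single integral of |-20*t/pi + 5*sin(2*t)|.
∫[0,pi/4] (-20*t/pi + 5*sin(2*t)) dt = 5/2 - 5*pi/8.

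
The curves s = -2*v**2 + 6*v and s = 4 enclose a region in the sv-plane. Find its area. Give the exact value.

1/3

Both boundary curves give s as a function of v, so integrate with respect to v. Setting them equal: -2*v**2 + 6*v - 4 = 0, i.e. -2*(v - 2)*(v - 1) = 0, so they meet at v = 1, 2.
For v in [1, 2], s = -2*v**2 + 6*v is on the right; area = ∫[1,2] (-2*v**2 + 6*v - 4) dv = 1/3.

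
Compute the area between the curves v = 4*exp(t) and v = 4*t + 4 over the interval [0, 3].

-34 + 4*exp(3)

On [0, 3], (4*exp(t)) - (4*t + 4) = -4*t + 4*exp(t) - 4 is ≥ 0 throughout, so the area is a single integral of |-4*t + 4*exp(t) - 4|.
∫[0,3] (-4*t + 4*exp(t) - 4) dt = -34 + 4*exp(3).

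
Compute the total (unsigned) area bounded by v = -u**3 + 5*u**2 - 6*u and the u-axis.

37/12

The curve meets the u-axis where -u**3 + 5*u**2 - 6*u = 0, i.e. -u*(u - 3)*(u - 2) = 0, at u = 0, 2, 3.
On [0, 2] the curve lies below the axis; ∫[0,2] (-u**3 + 5*u**2 - 6*u) du = -8/3, giving area 8/3.
On [2, 3] the curve lies above the axis; ∫[2,3] (-u**3 + 5*u**2 - 6*u) du = 5/12, giving area 5/12.
Total area = 8/3 + 5/12 = 37/12.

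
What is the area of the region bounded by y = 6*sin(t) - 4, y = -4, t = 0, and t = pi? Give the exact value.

On [0, pi], (6*sin(t) - 4) - (-4) = 6*sin(t) is ≥ 0 throughout, so the area is a single integral of |6*sin(t)|.
∫[0,pi] (6*sin(t)) dt = 12.

12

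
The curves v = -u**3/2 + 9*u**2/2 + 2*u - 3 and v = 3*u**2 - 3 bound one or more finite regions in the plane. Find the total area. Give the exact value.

131/8

Set the curves equal: -u**3/2 + 9*u**2/2 + 2*u - 3 = 3*u**2 - 3, so -u**3/2 + 3*u**2/2 + 2*u = 0, which factors as -u*(u - 4)*(u + 1)/2 = 0. The curves meet at u = -1, 0, 4.
On [-1, 0], v = 3*u**2 - 3 is on top; that piece has area ∫[-1,0] (-(-u**3/2 + 3*u**2/2 + 2*u)) du = 3/8.
On [0, 4], v = -u**3/2 + 9*u**2/2 + 2*u - 3 is on top; that piece has area ∫[0,4] (-u**3/2 + 3*u**2/2 + 2*u) du = 16.
Total enclosed area = 3/8 + 16 = 131/8.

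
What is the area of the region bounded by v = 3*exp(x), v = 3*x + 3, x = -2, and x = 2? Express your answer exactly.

-12 - 3*exp(-2) + 3*exp(2)

On [-2, 2], (3*exp(x)) - (3*x + 3) = -3*x + 3*exp(x) - 3 is ≥ 0 throughout, so the area is a single integral of |-3*x + 3*exp(x) - 3|.
∫[-2,2] (-3*x + 3*exp(x) - 3) dx = -12 - 3*exp(-2) + 3*exp(2).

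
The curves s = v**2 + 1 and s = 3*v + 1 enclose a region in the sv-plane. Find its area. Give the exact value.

9/2

Both boundary curves give s as a function of v, so integrate with respect to v. Setting them equal: v**2 - 3*v = 0, i.e. v*(v - 3) = 0, so they meet at v = 0, 3.
For v in [0, 3], s = v**2 + 1 is on the left; area = ∫[0,3] (-(v**2 - 3*v)) dv = 9/2.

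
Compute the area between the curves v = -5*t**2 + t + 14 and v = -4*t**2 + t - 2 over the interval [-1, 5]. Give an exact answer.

188/3

The difference (-5*t**2 + t + 14) - (-4*t**2 + t - 2) = -t**2 + 16 changes sign at t = 4 inside [-1, 5], so split the integral there.
∫[-1,4] (-t**2 + 16) dt = 175/3.
∫[4,5] (-t**2 + 16) dt = -13/3; the area of that piece is 13/3.
Total area = 175/3 + 13/3 = 188/3.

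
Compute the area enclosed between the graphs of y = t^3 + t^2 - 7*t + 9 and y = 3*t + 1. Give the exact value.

443/6

Set the curves equal: t^3 + t^2 - 7*t + 9 = 3*t + 1, so t^3 + t^2 - 10*t + 8 = 0, which factors as (t - 2)*(t - 1)*(t + 4) = 0. The curves meet at t = -4, 1, 2.
On [-4, 1], y = t^3 + t^2 - 7*t + 9 is on top; that piece has area ∫[-4,1] (t^3 + t^2 - 10*t + 8) dt = 875/12.
On [1, 2], y = 3*t + 1 is on top; that piece has area ∫[1,2] (-(t^3 + t^2 - 10*t + 8)) dt = 11/12.
Total enclosed area = 875/12 + 11/12 = 443/6.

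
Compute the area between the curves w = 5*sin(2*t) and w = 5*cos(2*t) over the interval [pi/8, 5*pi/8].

5*sqrt(2)

On [pi/8, 5*pi/8], (5*sin(2*t)) - (5*cos(2*t)) = 5*sin(2*t) - 5*cos(2*t) is ≥ 0 throughout, so the area is a single integral of |5*sin(2*t) - 5*cos(2*t)|.
∫[pi/8,5*pi/8] (5*sin(2*t) - 5*cos(2*t)) dt = 5*sqrt(2).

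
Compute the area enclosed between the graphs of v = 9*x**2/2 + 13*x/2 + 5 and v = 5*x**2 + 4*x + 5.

125/12

Set the curves equal: 9*x**2/2 + 13*x/2 + 5 = 5*x**2 + 4*x + 5, so -x**2/2 + 5*x/2 = 0, which factors as -x*(x - 5)/2 = 0. The curves meet at x = 0, 5.
On [0, 5], v = 9*x**2/2 + 13*x/2 + 5 is on top; that piece has area ∫[0,5] (-x**2/2 + 5*x/2) dx = 125/12.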